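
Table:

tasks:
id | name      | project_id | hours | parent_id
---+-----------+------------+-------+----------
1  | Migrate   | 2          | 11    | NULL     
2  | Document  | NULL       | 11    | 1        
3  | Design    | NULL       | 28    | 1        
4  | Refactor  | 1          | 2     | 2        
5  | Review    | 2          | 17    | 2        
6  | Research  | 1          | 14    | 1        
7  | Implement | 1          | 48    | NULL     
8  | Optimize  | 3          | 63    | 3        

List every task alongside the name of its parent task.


This is a self-join: tasks is joined to a second copy of itself, matching each row's parent_id to another row's id. Use LEFT JOIN so rows with parent_id=NULL are kept.
  - task 1 (Migrate): parent_id=NULL -> NULL
  - task 2 (Document): parent_id=1 -> Migrate
  - task 3 (Design): parent_id=1 -> Migrate
  - task 4 (Refactor): parent_id=2 -> Document
  - task 5 (Review): parent_id=2 -> Document
  - task 6 (Research): parent_id=1 -> Migrate
  - task 7 (Implement): parent_id=NULL -> NULL
  - task 8 (Optimize): parent_id=3 -> Design

SQL:
SELECT a.name AS item, b.name AS parent
FROM tasks a
LEFT JOIN tasks b ON a.parent_id = b.id

Result:
item      | parent  
----------+---------
Migrate   | NULL    
Document  | Migrate 
Design    | Migrate 
Refactor  | Document
Review    | Document
Research  | Migrate 
Implement | NULL    
Optimize  | Design  


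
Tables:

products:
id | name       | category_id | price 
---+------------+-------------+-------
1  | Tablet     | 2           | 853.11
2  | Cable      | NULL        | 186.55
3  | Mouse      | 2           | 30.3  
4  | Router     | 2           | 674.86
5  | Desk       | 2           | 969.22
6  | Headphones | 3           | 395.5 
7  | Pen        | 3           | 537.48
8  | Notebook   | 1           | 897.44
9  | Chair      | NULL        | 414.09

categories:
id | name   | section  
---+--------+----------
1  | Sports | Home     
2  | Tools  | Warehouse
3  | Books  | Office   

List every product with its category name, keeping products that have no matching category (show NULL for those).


LEFT JOIN keeps every row from products (the left table); where category_id has no match in categories, the category columns become NULL. Walk through each product:
  - product 1 (Tablet): category_id=2 -> matches Tools
  - product 2 (Cable): category_id=NULL, no match -> kept with NULL
  - product 3 (Mouse): category_id=2 -> matches Tools
  - product 4 (Router): category_id=2 -> matches Tools
  - product 5 (Desk): category_id=2 -> matches Tools
  - product 6 (Headphones): category_id=3 -> matches Books
  - product 7 (Pen): category_id=3 -> matches Books
  - product 8 (Notebook): category_id=1 -> matches Sports
  - product 9 (Chair): category_id=NULL, no match -> kept with NULL
All 9 rows appear; 2 have NULL category.

SQL:
SELECT a.name, b.name AS category
FROM products a
LEFT JOIN categories b ON a.category_id = b.id

Result:
name       | category
-----------+---------
Tablet     | Tools   
Cable      | NULL    
Mouse      | Tools   
Router     | Tools   
Desk       | Tools   
Headphones | Books   
Pen        | Books   
Notebook   | Sports  
Chair      | NULL    


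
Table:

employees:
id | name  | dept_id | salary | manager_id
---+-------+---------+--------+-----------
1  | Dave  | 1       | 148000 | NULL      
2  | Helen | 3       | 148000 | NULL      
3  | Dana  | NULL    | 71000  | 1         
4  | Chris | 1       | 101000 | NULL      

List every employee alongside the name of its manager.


This is a self-join: employees is joined to a second copy of itself, matching each row's manager_id to another row's id. Use LEFT JOIN so rows with manager_id=NULL are kept.
  - employee 1 (Dave): manager_id=NULL -> NULL
  - employee 2 (Helen): manager_id=NULL -> NULL
  - employee 3 (Dana): manager_id=1 -> Dave
  - employee 4 (Chris): manager_id=NULL -> NULL

SQL:
SELECT a.name AS item, b.name AS manager
FROM employees a
LEFT JOIN employees b ON a.manager_id = b.id

Result:
item  | manager
------+--------
Dave  | NULL   
Helen | NULL   
Dana  | Dave   
Chris | NULL   


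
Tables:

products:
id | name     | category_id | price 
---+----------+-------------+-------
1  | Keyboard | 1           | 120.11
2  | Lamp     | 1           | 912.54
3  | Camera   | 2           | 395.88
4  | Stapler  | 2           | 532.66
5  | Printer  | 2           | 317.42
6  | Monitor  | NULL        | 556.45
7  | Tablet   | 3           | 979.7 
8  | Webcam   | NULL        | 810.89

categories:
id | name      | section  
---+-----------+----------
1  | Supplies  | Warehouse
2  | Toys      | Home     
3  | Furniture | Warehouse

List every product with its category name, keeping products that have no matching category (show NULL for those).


LEFT JOIN keeps every row from products (the left table); where category_id has no match in categories, the category columns become NULL. Walk through each product:
  - product 1 (Keyboard): category_id=1 -> matches Supplies
  - product 2 (Lamp): category_id=1 -> matches Supplies
  - product 3 (Camera): category_id=2 -> matches Toys
  - product 4 (Stapler): category_id=2 -> matches Toys
  - product 5 (Printer): category_id=2 -> matches Toys
  - product 6 (Monitor): category_id=NULL, no match -> kept with NULL
  - product 7 (Tablet): category_id=3 -> matches Furniture
  - product 8 (Webcam): category_id=NULL, no match -> kept with NULL
All 8 rows appear; 2 have NULL category.

SQL:
SELECT a.name, b.name AS category
FROM products a
LEFT JOIN categories b ON a.category_id = b.id

Result:
name     | category 
---------+----------
Keyboard | Supplies 
Lamp     | Supplies 
Camera   | Toys     
Stapler  | Toys     
Printer  | Toys     
Monitor  | NULL     
Tablet   | Furniture
Webcam   | NULL     


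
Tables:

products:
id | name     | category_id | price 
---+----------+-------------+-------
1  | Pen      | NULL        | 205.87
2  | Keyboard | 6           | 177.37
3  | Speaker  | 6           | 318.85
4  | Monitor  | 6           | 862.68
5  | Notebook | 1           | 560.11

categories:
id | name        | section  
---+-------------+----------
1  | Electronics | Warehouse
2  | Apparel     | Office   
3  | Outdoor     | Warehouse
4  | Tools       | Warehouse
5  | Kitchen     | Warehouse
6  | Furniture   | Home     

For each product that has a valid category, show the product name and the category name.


INNER JOIN keeps only products rows whose category_id matches an id in categories. Walk through each product:
  - product 1 (Pen): category_id=NULL, no match -> dropped
  - product 2 (Keyboard): category_id=6 -> matches Furniture
  - product 3 (Speaker): category_id=6 -> matches Furniture
  - product 4 (Monitor): category_id=6 -> matches Furniture
  - product 5 (Notebook): category_id=1 -> matches Electronics
So 1 of 5 rows is dropped.

SQL:
SELECT a.name, b.name AS category
FROM products a
INNER JOIN categories b ON a.category_id = b.id

Result:
name     | category   
---------+------------
Keyboard | Furniture  
Speaker  | Furniture  
Monitor  | Furniture  
Notebook | Electronics


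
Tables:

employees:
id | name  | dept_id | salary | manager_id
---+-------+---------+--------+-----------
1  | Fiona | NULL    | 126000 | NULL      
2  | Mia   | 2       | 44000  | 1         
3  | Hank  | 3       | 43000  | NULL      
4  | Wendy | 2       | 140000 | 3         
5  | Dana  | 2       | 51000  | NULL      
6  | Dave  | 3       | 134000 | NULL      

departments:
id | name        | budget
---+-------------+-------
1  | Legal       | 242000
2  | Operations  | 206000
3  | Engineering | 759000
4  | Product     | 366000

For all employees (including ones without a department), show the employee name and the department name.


LEFT JOIN keeps every row from employees (the left table); where dept_id has no match in departments, the department columns become NULL. Walk through each employee:
  - employee 1 (Fiona): dept_id=NULL, no match -> kept with NULL
  - employee 2 (Mia): dept_id=2 -> matches Operations
  - employee 3 (Hank): dept_id=3 -> matches Engineering
  - employee 4 (Wendy): dept_id=2 -> matches Operations
  - employee 5 (Dana): dept_id=2 -> matches Operations
  - employee 6 (Dave): dept_id=3 -> matches Engineering
All 6 rows appear; 1 has NULL department.

SQL:
SELECT a.name, b.name AS department
FROM employees a
LEFT JOIN departments b ON a.dept_id = b.id

Result:
name  | department 
------+------------
Fiona | NULL       
Mia   | Operations 
Hank  | Engineering
Wendy | Operations 
Dana  | Operations 
Dave  | Engineering


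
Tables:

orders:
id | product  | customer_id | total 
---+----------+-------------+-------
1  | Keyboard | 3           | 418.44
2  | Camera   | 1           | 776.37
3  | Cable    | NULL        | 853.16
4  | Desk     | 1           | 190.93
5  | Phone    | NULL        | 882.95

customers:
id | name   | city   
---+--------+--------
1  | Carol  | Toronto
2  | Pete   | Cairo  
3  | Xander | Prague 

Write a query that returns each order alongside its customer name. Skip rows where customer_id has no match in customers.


INNER JOIN keeps only orders rows whose customer_id matches an id in customers. Walk through each order:
  - order 1 (Keyboard): customer_id=3 -> matches Xander
  - order 2 (Camera): customer_id=1 -> matches Carol
  - order 3 (Cable): customer_id=NULL, no match -> dropped
  - order 4 (Desk): customer_id=1 -> matches Carol
  - order 5 (Phone): customer_id=NULL, no match -> dropped
So 2 of 5 rows are dropped.

SQL:
SELECT a.product, b.name AS customer
FROM orders a
INNER JOIN customers b ON a.customer_id = b.id

Result:
product  | customer
---------+---------
Keyboard | Xander  
Camera   | Carol   
Desk     | Carol   


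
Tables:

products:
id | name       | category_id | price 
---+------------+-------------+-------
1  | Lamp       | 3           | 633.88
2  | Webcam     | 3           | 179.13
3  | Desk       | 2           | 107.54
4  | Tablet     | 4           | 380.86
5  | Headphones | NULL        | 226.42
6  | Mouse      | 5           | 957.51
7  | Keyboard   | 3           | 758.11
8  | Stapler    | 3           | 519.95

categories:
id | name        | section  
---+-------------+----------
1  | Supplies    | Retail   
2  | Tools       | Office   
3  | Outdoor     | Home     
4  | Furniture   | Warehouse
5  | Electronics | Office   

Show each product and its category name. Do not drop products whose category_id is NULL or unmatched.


LEFT JOIN keeps every row from products (the left table); where category_id has no match in categories, the category columns become NULL. Walk through each product:
  - product 1 (Lamp): category_id=3 -> matches Outdoor
  - product 2 (Webcam): category_id=3 -> matches Outdoor
  - product 3 (Desk): category_id=2 -> matches Tools
  - product 4 (Tablet): category_id=4 -> matches Furniture
  - product 5 (Headphones): category_id=NULL, no match -> kept with NULL
  - product 6 (Mouse): category_id=5 -> matches Electronics
  - product 7 (Keyboard): category_id=3 -> matches Outdoor
  - product 8 (Stapler): category_id=3 -> matches Outdoor
All 8 rows appear; 1 has NULL category.

SQL:
SELECT a.name, b.name AS category
FROM products a
LEFT JOIN categories b ON a.category_id = b.id

Result:
name       | category   
-----------+------------
Lamp       | Outdoor    
Webcam     | Outdoor    
Desk       | Tools      
Tablet     | Furniture  
Headphones | NULL       
Mouse      | Electronics
Keyboard   | Outdoor    
Stapler    | Outdoor    


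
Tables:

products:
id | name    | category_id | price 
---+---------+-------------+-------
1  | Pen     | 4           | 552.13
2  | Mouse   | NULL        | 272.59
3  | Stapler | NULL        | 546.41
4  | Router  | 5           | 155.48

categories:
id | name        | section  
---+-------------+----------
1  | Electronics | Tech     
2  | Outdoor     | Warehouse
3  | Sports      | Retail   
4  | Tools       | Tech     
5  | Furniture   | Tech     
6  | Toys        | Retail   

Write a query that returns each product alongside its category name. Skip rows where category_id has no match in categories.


INNER JOIN keeps only products rows whose category_id matches an id in categories. Walk through each product:
  - product 1 (Pen): category_id=4 -> matches Tools
  - product 2 (Mouse): category_id=NULL, no match -> dropped
  - product 3 (Stapler): category_id=NULL, no match -> dropped
  - product 4 (Router): category_id=5 -> matches Furniture
So 2 of 4 rows are dropped.

SQL:
SELECT a.name, b.name AS category
FROM products a
INNER JOIN categories b ON a.category_id = b.id

Result:
name   | category 
-------+----------
Pen    | Tools    
Router | Furniture


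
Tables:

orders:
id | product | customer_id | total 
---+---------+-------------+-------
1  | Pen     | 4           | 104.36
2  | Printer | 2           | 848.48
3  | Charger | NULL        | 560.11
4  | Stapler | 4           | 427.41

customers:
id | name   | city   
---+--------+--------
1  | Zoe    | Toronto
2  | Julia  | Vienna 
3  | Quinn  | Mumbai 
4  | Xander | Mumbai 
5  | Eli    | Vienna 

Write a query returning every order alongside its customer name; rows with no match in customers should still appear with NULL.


LEFT JOIN keeps every row from orders (the left table); where customer_id has no match in customers, the customer columns become NULL. Walk through each order:
  - order 1 (Pen): customer_id=4 -> matches Xander
  - order 2 (Printer): customer_id=2 -> matches Julia
  - order 3 (Charger): customer_id=NULL, no match -> kept with NULL
  - order 4 (Stapler): customer_id=4 -> matches Xander
All 4 rows appear; 1 has NULL customer.

SQL:
SELECT a.product, b.name AS customer
FROM orders a
LEFT JOIN customers b ON a.customer_id = b.id

Result:
product | customer
--------+---------
Pen     | Xander  
Printer | Julia   
Charger | NULL    
Stapler | Xander  


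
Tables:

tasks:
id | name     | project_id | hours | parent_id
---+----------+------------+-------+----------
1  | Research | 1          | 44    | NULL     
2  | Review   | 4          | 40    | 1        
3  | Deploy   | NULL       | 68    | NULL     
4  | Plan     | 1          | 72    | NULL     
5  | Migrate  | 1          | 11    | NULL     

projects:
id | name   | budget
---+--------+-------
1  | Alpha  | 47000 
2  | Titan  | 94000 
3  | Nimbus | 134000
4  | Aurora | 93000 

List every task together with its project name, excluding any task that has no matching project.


INNER JOIN keeps only tasks rows whose project_id matches an id in projects. Walk through each task:
  - task 1 (Research): project_id=1 -> matches Alpha
  - task 2 (Review): project_id=4 -> matches Aurora
  - task 3 (Deploy): project_id=NULL, no match -> dropped
  - task 4 (Plan): project_id=1 -> matches Alpha
  - task 5 (Migrate): project_id=1 -> matches Alpha
So 1 of 5 rows is dropped.

SQL:
SELECT a.name, b.name AS project
FROM tasks a
INNER JOIN projects b ON a.project_id = b.id

Result:
name     | project
---------+--------
Research | Alpha  
Review   | Aurora 
Plan     | Alpha  
Migrate  | Alpha  


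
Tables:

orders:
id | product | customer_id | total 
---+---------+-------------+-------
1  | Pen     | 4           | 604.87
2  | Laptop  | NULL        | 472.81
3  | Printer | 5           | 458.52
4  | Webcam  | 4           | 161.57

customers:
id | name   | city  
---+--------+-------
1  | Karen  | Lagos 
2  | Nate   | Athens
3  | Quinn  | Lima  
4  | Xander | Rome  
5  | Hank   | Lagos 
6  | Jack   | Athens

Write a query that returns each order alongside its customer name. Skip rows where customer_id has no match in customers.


INNER JOIN keeps only orders rows whose customer_id matches an id in customers. Walk through each order:
  - order 1 (Pen): customer_id=4 -> matches Xander
  - order 2 (Laptop): customer_id=NULL, no match -> dropped
  - order 3 (Printer): customer_id=5 -> matches Hank
  - order 4 (Webcam): customer_id=4 -> matches Xander
So 1 of 4 rows is dropped.

SQL:
SELECT a.product, b.name AS customer
FROM orders a
INNER JOIN customers b ON a.customer_id = b.id

Result:
product | customer
--------+---------
Pen     | Xander  
Printer | Hank    
Webcam  | Xander  


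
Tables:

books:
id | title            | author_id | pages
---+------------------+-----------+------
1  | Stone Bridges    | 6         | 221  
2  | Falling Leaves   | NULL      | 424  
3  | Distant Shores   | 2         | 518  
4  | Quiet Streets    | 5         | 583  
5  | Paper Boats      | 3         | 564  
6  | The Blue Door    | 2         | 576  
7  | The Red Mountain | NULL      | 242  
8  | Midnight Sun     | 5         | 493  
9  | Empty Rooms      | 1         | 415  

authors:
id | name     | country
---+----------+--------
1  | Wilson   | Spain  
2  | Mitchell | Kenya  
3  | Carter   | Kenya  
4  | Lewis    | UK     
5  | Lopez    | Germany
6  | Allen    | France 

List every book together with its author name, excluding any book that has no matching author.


INNER JOIN keeps only books rows whose author_id matches an id in authors. Walk through each book:
  - book 1 (Stone Bridges): author_id=6 -> matches Allen
  - book 2 (Falling Leaves): author_id=NULL, no match -> dropped
  - book 3 (Distant Shores): author_id=2 -> matches Mitchell
  - book 4 (Quiet Streets): author_id=5 -> matches Lopez
  - book 5 (Paper Boats): author_id=3 -> matches Carter
  - book 6 (The Blue Door): author_id=2 -> matches Mitchell
  - book 7 (The Red Mountain): author_id=NULL, no match -> dropped
  - book 8 (Midnight Sun): author_id=5 -> matches Lopez
  - book 9 (Empty Rooms): author_id=1 -> matches Wilson
So 2 of 9 rows are dropped.

SQL:
SELECT a.title, b.name AS author
FROM books a
INNER JOIN authors b ON a.author_id = b.id

Result:
title          | author  
---------------+---------
Stone Bridges  | Allen   
Distant Shores | Mitchell
Quiet Streets  | Lopez   
Paper Boats    | Carter  
The Blue Door  | Mitchell
Midnight Sun   | Lopez   
Empty Rooms    | Wilson  


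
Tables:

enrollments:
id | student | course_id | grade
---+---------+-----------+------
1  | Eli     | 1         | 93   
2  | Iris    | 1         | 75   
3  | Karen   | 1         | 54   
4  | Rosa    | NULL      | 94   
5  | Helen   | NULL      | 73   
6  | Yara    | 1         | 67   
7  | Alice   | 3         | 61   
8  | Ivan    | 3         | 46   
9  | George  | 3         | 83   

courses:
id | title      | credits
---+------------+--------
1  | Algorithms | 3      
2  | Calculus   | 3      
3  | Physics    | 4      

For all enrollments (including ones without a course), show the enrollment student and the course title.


LEFT JOIN keeps every row from enrollments (the left table); where course_id has no match in courses, the course columns become NULL. Walk through each enrollment:
  - enrollment 1 (Eli): course_id=1 -> matches Algorithms
  - enrollment 2 (Iris): course_id=1 -> matches Algorithms
  - enrollment 3 (Karen): course_id=1 -> matches Algorithms
  - enrollment 4 (Rosa): course_id=NULL, no match -> kept with NULL
  - enrollment 5 (Helen): course_id=NULL, no match -> kept with NULL
  - enrollment 6 (Yara): course_id=1 -> matches Algorithms
  - enrollment 7 (Alice): course_id=3 -> matches Physics
  - enrollment 8 (Ivan): course_id=3 -> matches Physics
  - enrollment 9 (George): course_id=3 -> matches Physics
All 9 rows appear; 2 have NULL course.

SQL:
SELECT a.student, b.title AS course
FROM enrollments a
LEFT JOIN courses b ON a.course_id = b.id

Result:
student | course    
--------+-----------
Eli     | Algorithms
Iris    | Algorithms
Karen   | Algorithms
Rosa    | NULL      
Helen   | NULL      
Yara    | Algorithms
Alice   | Physics   
Ivan    | Physics   
George  | Physics   


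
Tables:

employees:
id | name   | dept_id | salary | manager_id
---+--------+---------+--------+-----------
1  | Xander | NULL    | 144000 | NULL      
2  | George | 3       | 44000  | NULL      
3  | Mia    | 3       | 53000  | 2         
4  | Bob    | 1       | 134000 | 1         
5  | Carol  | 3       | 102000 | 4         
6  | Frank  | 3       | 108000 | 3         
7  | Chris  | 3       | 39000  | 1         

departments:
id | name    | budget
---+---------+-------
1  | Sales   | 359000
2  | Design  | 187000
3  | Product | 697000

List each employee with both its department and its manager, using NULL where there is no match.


Two LEFT JOINs from the same base table employees: one to departments via dept_id, one to employees itself via manager_id. Both are LEFT so every employee is preserved.
Match against departments:
  - employee 1 (Xander): dept_id=NULL, no match -> kept with NULL
  - employee 2 (George): dept_id=3 -> matches Product
  - employee 3 (Mia): dept_id=3 -> matches Product
  - employee 4 (Bob): dept_id=1 -> matches Sales
  - employee 5 (Carol): dept_id=3 -> matches Product
  - employee 6 (Frank): dept_id=3 -> matches Product
  - employee 7 (Chris): dept_id=3 -> matches Product
Match against employees (self):
  - employee 1 (Xander): manager_id=NULL -> NULL
  - employee 2 (George): manager_id=NULL -> NULL
  - employee 3 (Mia): manager_id=2 -> George
  - employee 4 (Bob): manager_id=1 -> Xander
  - employee 5 (Carol): manager_id=4 -> Bob
  - employee 6 (Frank): manager_id=3 -> Mia
  - employee 7 (Chris): manager_id=1 -> Xander

SQL:
SELECT a.name, b.name AS department, c.name AS manager
FROM employees a
LEFT JOIN departments b ON a.dept_id = b.id
LEFT JOIN employees c ON a.manager_id = c.id

Result:
name   | department | manager
-------+------------+--------
Xander | NULL       | NULL   
George | Product    | NULL   
Mia    | Product    | George 
Bob    | Sales      | Xander 
Carol  | Product    | Bob    
Frank  | Product    | Mia    
Chris  | Product    | Xander 


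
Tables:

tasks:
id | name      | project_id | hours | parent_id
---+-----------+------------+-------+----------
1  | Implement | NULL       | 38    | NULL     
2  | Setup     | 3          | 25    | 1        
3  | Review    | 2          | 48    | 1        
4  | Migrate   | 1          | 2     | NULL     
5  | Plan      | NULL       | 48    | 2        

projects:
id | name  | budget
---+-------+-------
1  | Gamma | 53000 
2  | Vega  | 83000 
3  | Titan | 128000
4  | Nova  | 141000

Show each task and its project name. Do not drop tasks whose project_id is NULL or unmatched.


LEFT JOIN keeps every row from tasks (the left table); where project_id has no match in projects, the project columns become NULL. Walk through each task:
  - task 1 (Implement): project_id=NULL, no match -> kept with NULL
  - task 2 (Setup): project_id=3 -> matches Titan
  - task 3 (Review): project_id=2 -> matches Vega
  - task 4 (Migrate): project_id=1 -> matches Gamma
  - task 5 (Plan): project_id=NULL, no match -> kept with NULL
All 5 rows appear; 2 have NULL project.

SQL:
SELECT a.name, b.name AS project
FROM tasks a
LEFT JOIN projects b ON a.project_id = b.id

Result:
name      | project
----------+--------
Implement | NULL   
Setup     | Titan  
Review    | Vega   
Migrate   | Gamma  
Plan      | NULL   


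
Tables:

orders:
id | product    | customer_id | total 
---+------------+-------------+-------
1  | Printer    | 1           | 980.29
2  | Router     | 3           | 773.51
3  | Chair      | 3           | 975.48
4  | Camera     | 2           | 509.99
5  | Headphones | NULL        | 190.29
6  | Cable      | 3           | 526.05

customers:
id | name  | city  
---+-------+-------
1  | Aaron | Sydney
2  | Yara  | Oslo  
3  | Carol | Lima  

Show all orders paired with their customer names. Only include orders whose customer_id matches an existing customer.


INNER JOIN keeps only orders rows whose customer_id matches an id in customers. Walk through each order:
  - order 1 (Printer): customer_id=1 -> matches Aaron
  - order 2 (Router): customer_id=3 -> matches Carol
  - order 3 (Chair): customer_id=3 -> matches Carol
  - order 4 (Camera): customer_id=2 -> matches Yara
  - order 5 (Headphones): customer_id=NULL, no match -> dropped
  - order 6 (Cable): customer_id=3 -> matches Carol
So 1 of 6 rows is dropped.

SQL:
SELECT a.product, b.name AS customer
FROM orders a
INNER JOIN customers b ON a.customer_id = b.id

Result:
product | customer
--------+---------
Printer | Aaron   
Router  | Carol   
Chair   | Carol   
Camera  | Yara    
Cable   | Carol   


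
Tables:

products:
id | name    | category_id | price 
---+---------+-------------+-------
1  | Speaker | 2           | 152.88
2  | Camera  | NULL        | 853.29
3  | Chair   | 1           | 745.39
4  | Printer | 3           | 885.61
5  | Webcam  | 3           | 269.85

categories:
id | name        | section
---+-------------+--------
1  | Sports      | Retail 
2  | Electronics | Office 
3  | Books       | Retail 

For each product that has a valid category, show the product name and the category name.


INNER JOIN keeps only products rows whose category_id matches an id in categories. Walk through each product:
  - product 1 (Speaker): category_id=2 -> matches Electronics
  - product 2 (Camera): category_id=NULL, no match -> dropped
  - product 3 (Chair): category_id=1 -> matches Sports
  - product 4 (Printer): category_id=3 -> matches Books
  - product 5 (Webcam): category_id=3 -> matches Books
So 1 of 5 rows is dropped.

SQL:
SELECT a.name, b.name AS category
FROM products a
INNER JOIN categories b ON a.category_id = b.id

Result:
name    | category   
--------+------------
Speaker | Electronics
Chair   | Sports     
Printer | Books      
Webcam  | Books      


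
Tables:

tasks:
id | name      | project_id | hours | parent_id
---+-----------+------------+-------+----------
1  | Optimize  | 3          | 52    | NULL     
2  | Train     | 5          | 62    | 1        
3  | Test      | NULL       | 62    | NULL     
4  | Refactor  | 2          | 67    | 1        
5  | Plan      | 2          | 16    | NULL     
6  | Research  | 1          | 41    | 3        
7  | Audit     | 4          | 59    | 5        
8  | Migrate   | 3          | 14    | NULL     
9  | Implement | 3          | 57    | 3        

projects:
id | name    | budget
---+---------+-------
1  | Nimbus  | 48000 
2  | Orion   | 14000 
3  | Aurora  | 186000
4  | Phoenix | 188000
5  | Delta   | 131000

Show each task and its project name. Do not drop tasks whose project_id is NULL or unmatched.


LEFT JOIN keeps every row from tasks (the left table); where project_id has no match in projects, the project columns become NULL. Walk through each task:
  - task 1 (Optimize): project_id=3 -> matches Aurora
  - task 2 (Train): project_id=5 -> matches Delta
  - task 3 (Test): project_id=NULL, no match -> kept with NULL
  - task 4 (Refactor): project_id=2 -> matches Orion
  - task 5 (Plan): project_id=2 -> matches Orion
  - task 6 (Research): project_id=1 -> matches Nimbus
  - task 7 (Audit): project_id=4 -> matches Phoenix
  - task 8 (Migrate): project_id=3 -> matches Aurora
  - task 9 (Implement): project_id=3 -> matches Aurora
All 9 rows appear; 1 has NULL project.

SQL:
SELECT a.name, b.name AS project
FROM tasks a
LEFT JOIN projects b ON a.project_id = b.id

Result:
name      | project
----------+--------
Optimize  | Aurora 
Train     | Delta  
Test      | NULL   
Refactor  | Orion  
Plan      | Orion  
Research  | Nimbus 
Audit     | Phoenix
Migrate   | Aurora 
Implement | Aurora 


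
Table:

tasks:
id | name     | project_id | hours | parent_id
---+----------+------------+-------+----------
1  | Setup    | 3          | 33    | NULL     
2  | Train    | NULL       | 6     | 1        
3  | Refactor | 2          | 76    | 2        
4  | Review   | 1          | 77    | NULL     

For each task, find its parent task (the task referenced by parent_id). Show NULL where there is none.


This is a self-join: tasks is joined to a second copy of itself, matching each row's parent_id to another row's id. Use LEFT JOIN so rows with parent_id=NULL are kept.
  - task 1 (Setup): parent_id=NULL -> NULL
  - task 2 (Train): parent_id=1 -> Setup
  - task 3 (Refactor): parent_id=2 -> Train
  - task 4 (Review): parent_id=NULL -> NULL

SQL:
SELECT a.name AS item, b.name AS parent
FROM tasks a
LEFT JOIN tasks b ON a.parent_id = b.id

Result:
item     | parent
---------+-------
Setup    | NULL  
Train    | Setup 
Refactor | Train 
Review   | NULL  


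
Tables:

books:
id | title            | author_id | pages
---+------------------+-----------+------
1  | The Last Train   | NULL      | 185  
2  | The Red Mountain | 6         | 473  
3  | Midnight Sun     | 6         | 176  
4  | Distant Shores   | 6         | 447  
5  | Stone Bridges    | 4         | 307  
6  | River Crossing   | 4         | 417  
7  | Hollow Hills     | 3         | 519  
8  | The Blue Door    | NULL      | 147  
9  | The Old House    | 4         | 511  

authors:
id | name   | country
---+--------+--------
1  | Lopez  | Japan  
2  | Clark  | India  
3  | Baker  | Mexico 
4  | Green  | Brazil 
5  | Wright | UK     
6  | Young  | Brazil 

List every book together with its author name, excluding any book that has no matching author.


INNER JOIN keeps only books rows whose author_id matches an id in authors. Walk through each book:
  - book 1 (The Last Train): author_id=NULL, no match -> dropped
  - book 2 (The Red Mountain): author_id=6 -> matches Young
  - book 3 (Midnight Sun): author_id=6 -> matches Young
  - book 4 (Distant Shores): author_id=6 -> matches Young
  - book 5 (Stone Bridges): author_id=4 -> matches Green
  - book 6 (River Crossing): author_id=4 -> matches Green
  - book 7 (Hollow Hills): author_id=3 -> matches Baker
  - book 8 (The Blue Door): author_id=NULL, no match -> dropped
  - book 9 (The Old House): author_id=4 -> matches Green
So 2 of 9 rows are dropped.

SQL:
SELECT a.title, b.name AS author
FROM books a
INNER JOIN authors b ON a.author_id = b.id

Result:
title            | author
-----------------+-------
The Red Mountain | Young 
Midnight Sun     | Young 
Distant Shores   | Young 
Stone Bridges    | Green 
River Crossing   | Green 
Hollow Hills     | Baker 
The Old House    | Green 


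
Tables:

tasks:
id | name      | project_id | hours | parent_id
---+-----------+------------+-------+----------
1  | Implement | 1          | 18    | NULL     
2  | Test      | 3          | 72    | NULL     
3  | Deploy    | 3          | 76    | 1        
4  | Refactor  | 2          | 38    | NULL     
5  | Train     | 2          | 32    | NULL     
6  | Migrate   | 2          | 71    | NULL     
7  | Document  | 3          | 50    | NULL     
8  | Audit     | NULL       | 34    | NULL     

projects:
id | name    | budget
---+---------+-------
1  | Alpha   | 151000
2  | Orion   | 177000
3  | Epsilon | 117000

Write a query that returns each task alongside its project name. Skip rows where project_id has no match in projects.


INNER JOIN keeps only tasks rows whose project_id matches an id in projects. Walk through each task:
  - task 1 (Implement): project_id=1 -> matches Alpha
  - task 2 (Test): project_id=3 -> matches Epsilon
  - task 3 (Deploy): project_id=3 -> matches Epsilon
  - task 4 (Refactor): project_id=2 -> matches Orion
  - task 5 (Train): project_id=2 -> matches Orion
  - task 6 (Migrate): project_id=2 -> matches Orion
  - task 7 (Document): project_id=3 -> matches Epsilon
  - task 8 (Audit): project_id=NULL, no match -> dropped
So 1 of 8 rows is dropped.

SQL:
SELECT a.name, b.name AS project
FROM tasks a
INNER JOIN projects b ON a.project_id = b.id

Result:
name      | project
----------+--------
Implement | Alpha  
Test      | Epsilon
Deploy    | Epsilon
Refactor  | Orion  
Train     | Orion  
Migrate   | Orion  
Document  | Epsilon


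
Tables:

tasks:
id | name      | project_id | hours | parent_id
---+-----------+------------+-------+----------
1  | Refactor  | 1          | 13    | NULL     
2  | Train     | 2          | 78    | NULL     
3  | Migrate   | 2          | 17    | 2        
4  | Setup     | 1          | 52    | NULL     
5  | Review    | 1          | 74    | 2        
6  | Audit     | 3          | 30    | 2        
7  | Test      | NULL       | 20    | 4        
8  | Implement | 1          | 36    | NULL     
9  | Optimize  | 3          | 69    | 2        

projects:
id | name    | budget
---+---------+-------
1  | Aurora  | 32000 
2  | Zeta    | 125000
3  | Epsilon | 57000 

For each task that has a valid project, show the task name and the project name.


INNER JOIN keeps only tasks rows whose project_id matches an id in projects. Walk through each task:
  - task 1 (Refactor): project_id=1 -> matches Aurora
  - task 2 (Train): project_id=2 -> matches Zeta
  - task 3 (Migrate): project_id=2 -> matches Zeta
  - task 4 (Setup): project_id=1 -> matches Aurora
  - task 5 (Review): project_id=1 -> matches Aurora
  - task 6 (Audit): project_id=3 -> matches Epsilon
  - task 7 (Test): project_id=NULL, no match -> dropped
  - task 8 (Implement): project_id=1 -> matches Aurora
  - task 9 (Optimize): project_id=3 -> matches Epsilon
So 1 of 9 rows is dropped.

SQL:
SELECT a.name, b.name AS project
FROM tasks a
INNER JOIN projects b ON a.project_id = b.id

Result:
name      | project
----------+--------
Refactor  | Aurora 
Train     | Zeta   
Migrate   | Zeta   
Setup     | Aurora 
Review    | Aurora 
Audit     | Epsilon
Implement | Aurora 
Optimize  | Epsilon


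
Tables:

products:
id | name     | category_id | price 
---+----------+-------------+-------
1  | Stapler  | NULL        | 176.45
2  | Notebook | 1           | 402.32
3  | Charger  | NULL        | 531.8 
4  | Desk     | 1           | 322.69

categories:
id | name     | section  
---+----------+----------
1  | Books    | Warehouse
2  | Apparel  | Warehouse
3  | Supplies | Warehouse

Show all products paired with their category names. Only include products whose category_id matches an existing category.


INNER JOIN keeps only products rows whose category_id matches an id in categories. Walk through each product:
  - product 1 (Stapler): category_id=NULL, no match -> dropped
  - product 2 (Notebook): category_id=1 -> matches Books
  - product 3 (Charger): category_id=NULL, no match -> dropped
  - product 4 (Desk): category_id=1 -> matches Books
So 2 of 4 rows are dropped.

SQL:
SELECT a.name, b.name AS category
FROM products a
INNER JOIN categories b ON a.category_id = b.id

Result:
name     | category
---------+---------
Notebook | Books   
Desk     | Books   


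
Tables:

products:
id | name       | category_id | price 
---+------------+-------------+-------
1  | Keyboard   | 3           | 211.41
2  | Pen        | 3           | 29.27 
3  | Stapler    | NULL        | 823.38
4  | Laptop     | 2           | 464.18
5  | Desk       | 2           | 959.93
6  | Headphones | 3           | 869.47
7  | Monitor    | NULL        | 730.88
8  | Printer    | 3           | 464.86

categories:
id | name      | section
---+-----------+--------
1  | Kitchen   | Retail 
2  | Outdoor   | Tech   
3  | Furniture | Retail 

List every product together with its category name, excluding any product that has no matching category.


INNER JOIN keeps only products rows whose category_id matches an id in categories. Walk through each product:
  - product 1 (Keyboard): category_id=3 -> matches Furniture
  - product 2 (Pen): category_id=3 -> matches Furniture
  - product 3 (Stapler): category_id=NULL, no match -> dropped
  - product 4 (Laptop): category_id=2 -> matches Outdoor
  - product 5 (Desk): category_id=2 -> matches Outdoor
  - product 6 (Headphones): category_id=3 -> matches Furniture
  - product 7 (Monitor): category_id=NULL, no match -> dropped
  - product 8 (Printer): category_id=3 -> matches Furniture
So 2 of 8 rows are dropped.

SQL:
SELECT a.name, b.name AS category
FROM products a
INNER JOIN categories b ON a.category_id = b.id

Result:
name       | category 
-----------+----------
Keyboard   | Furniture
Pen        | Furniture
Laptop     | Outdoor  
Desk       | Outdoor  
Headphones | Furniture
Printer    | Furniture


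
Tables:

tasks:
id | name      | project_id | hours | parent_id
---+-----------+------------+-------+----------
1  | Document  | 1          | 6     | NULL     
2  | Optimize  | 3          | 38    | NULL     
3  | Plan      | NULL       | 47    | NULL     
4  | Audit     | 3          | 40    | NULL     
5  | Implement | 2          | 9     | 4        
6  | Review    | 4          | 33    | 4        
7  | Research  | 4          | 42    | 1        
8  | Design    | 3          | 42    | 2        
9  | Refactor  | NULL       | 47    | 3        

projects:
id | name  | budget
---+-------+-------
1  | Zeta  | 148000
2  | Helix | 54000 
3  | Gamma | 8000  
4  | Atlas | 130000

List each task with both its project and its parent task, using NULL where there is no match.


Two LEFT JOINs from the same base table tasks: one to projects via project_id, one to tasks itself via parent_id. Both are LEFT so every task is preserved.
Match against projects:
  - task 1 (Document): project_id=1 -> matches Zeta
  - task 2 (Optimize): project_id=3 -> matches Gamma
  - task 3 (Plan): project_id=NULL, no match -> kept with NULL
  - task 4 (Audit): project_id=3 -> matches Gamma
  - task 5 (Implement): project_id=2 -> matches Helix
  - task 6 (Review): project_id=4 -> matches Atlas
  - task 7 (Research): project_id=4 -> matches Atlas
  - task 8 (Design): project_id=3 -> matches Gamma
  - task 9 (Refactor): project_id=NULL, no match -> kept with NULL
Match against tasks (self):
  - task 1 (Document): parent_id=NULL -> NULL
  - task 2 (Optimize): parent_id=NULL -> NULL
  - task 3 (Plan): parent_id=NULL -> NULL
  - task 4 (Audit): parent_id=NULL -> NULL
  - task 5 (Implement): parent_id=4 -> Audit
  - task 6 (Review): parent_id=4 -> Audit
  - task 7 (Research): parent_id=1 -> Document
  - task 8 (Design): parent_id=2 -> Optimize
  - task 9 (Refactor): parent_id=3 -> Plan

SQL:
SELECT a.name, b.name AS project, c.name AS parent
FROM tasks a
LEFT JOIN projects b ON a.project_id = b.id
LEFT JOIN tasks c ON a.parent_id = c.id

Result:
name      | project | parent  
----------+---------+---------
Document  | Zeta    | NULL    
Optimize  | Gamma   | NULL    
Plan      | NULL    | NULL    
Audit     | Gamma   | NULL    
Implement | Helix   | Audit   
Review    | Atlas   | Audit   
Research  | Atlas   | Document
Design    | Gamma   | Optimize
Refactor  | NULL    | Plan    


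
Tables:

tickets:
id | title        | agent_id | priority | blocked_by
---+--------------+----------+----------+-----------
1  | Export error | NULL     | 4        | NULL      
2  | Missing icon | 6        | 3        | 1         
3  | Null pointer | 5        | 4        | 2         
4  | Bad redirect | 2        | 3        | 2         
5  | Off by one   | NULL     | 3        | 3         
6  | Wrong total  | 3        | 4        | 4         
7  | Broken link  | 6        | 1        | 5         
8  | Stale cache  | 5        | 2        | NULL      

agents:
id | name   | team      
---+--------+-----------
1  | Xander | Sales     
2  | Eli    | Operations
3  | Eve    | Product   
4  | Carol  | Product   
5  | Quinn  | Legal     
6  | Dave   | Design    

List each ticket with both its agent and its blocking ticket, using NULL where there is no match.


Two LEFT JOINs from the same base table tickets: one to agents via agent_id, one to tickets itself via blocked_by. Both are LEFT so every ticket is preserved.
Match against agents:
  - ticket 1 (Export error): agent_id=NULL, no match -> kept with NULL
  - ticket 2 (Missing icon): agent_id=6 -> matches Dave
  - ticket 3 (Null pointer): agent_id=5 -> matches Quinn
  - ticket 4 (Bad redirect): agent_id=2 -> matches Eli
  - ticket 5 (Off by one): agent_id=NULL, no match -> kept with NULL
  - ticket 6 (Wrong total): agent_id=3 -> matches Eve
  - ticket 7 (Broken link): agent_id=6 -> matches Dave
  - ticket 8 (Stale cache): agent_id=5 -> matches Quinn
Match against tickets (self):
  - ticket 1 (Export error): blocked_by=NULL -> NULL
  - ticket 2 (Missing icon): blocked_by=1 -> Export error
  - ticket 3 (Null pointer): blocked_by=2 -> Missing icon
  - ticket 4 (Bad redirect): blocked_by=2 -> Missing icon
  - ticket 5 (Off by one): blocked_by=3 -> Null pointer
  - ticket 6 (Wrong total): blocked_by=4 -> Bad redirect
  - ticket 7 (Broken link): blocked_by=5 -> Off by one
  - ticket 8 (Stale cache): blocked_by=NULL -> NULL

SQL:
SELECT a.title, b.name AS agent, c.title AS blocked_by
FROM tickets a
LEFT JOIN agents b ON a.agent_id = b.id
LEFT JOIN tickets c ON a.blocked_by = c.id

Result:
title        | agent | blocked_by  
-------------+-------+-------------
Export error | NULL  | NULL        
Missing icon | Dave  | Export error
Null pointer | Quinn | Missing icon
Bad redirect | Eli   | Missing icon
Off by one   | NULL  | Null pointer
Wrong total  | Eve   | Bad redirect
Broken link  | Dave  | Off by one  
Stale cache  | Quinn | NULL        
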